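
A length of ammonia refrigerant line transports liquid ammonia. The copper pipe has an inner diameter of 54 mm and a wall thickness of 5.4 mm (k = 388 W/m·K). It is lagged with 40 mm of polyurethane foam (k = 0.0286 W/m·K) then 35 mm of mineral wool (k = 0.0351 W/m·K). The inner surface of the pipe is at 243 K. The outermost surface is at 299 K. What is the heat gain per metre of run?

q′ ≈ 8.94 W/m

Per-layer cylindrical resistances, series-summed:
R_copper pipe wall = ln(32.4/27)/(2π×388×1) = 7.479×10^-5 K/W
R_polyurethane foam = ln(72.4/32.4)/(2π×0.0286×1) = 4.474 K/W
R_mineral wool = ln(107.4/72.4)/(2π×0.0351×1) = 1.788 K/W
R_total = 6.263 K/W
Q = ΔT/R_total = 56/6.263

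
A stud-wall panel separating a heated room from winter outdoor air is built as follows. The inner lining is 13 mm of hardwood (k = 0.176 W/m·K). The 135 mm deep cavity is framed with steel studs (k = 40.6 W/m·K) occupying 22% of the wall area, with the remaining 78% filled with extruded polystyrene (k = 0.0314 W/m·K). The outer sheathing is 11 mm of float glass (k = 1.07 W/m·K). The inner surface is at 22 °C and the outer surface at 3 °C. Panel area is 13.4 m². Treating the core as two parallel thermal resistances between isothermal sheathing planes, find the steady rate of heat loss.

Q ≈ 2570 W

Sheathing layers in series; stud and cavity paths in parallel between them.
R_inner = 0.013/(0.176×13.4) = 0.005512 K/W
R_stud  = 0.135/(40.6×0.22×13.4) = 0.001128 K/W
R_cav   = 0.135/(0.0314×0.78×13.4) = 0.4113 K/W
1/R_core = 1/R_stud + 1/R_cav → R_core = 0.001125 K/W
R_outer = 0.011/(1.07×13.4) = 7.672×10^-4 K/W
R_total = 0.007404 K/W
Q = ΔT/R_total = 19/0.007404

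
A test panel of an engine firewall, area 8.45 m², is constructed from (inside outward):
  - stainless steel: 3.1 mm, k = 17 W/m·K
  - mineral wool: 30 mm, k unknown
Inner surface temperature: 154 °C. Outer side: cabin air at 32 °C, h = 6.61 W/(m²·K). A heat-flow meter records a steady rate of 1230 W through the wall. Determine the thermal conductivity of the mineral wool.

Model the wall as resistances in series:
R_stainless steel = L/(kA) = 0.0031/(17×8.45) = 2.158×10^-5 K/W
R_outer film = 1/(h_o·A) = 1/(6.61×8.45) = 0.0179 K/W
Sum of known resistances R_other = 0.01793 K/W
Total R = ΔT/Q = 122/1230 = 0.09919 K/W
R_mineral wool = R_total − R_other = 0.08126 K/W
k = L/(R·A) = 0.03/(0.08126×8.45)

k ≈ 0.0437 W/(m·K)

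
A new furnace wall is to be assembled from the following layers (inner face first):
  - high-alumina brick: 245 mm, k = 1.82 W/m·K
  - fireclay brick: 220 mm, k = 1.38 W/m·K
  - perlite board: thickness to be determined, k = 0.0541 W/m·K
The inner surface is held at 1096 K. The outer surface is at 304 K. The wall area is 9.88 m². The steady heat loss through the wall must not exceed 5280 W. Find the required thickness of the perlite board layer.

Using the resistance-network approach (series):
R_high-alumina brick = L/(kA) = 0.245/(1.82×9.88) = 0.01363 K/W
R_fireclay brick = L/(kA) = 0.22/(1.38×9.88) = 0.01614 K/W
Sum of the known resistances R_other = 0.02976 K/W
Required total resistance R_tot = ΔT/Q_allow = 792/5280 = 0.15 K/W
R_perlite board = R_tot − R_other = 0.1202 K/W
L = R·k·A = 0.1202×0.0541×9.88

L ≈ 64.3 mm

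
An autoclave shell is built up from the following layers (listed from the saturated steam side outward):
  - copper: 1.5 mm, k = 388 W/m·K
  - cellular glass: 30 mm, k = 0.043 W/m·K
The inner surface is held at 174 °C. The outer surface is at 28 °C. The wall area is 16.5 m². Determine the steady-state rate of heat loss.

Q ≈ 3450 W

Model the wall as resistances in series:
R_copper = L/(kA) = 0.0015/(388×16.5) = 2.343×10^-7 K/W
R_cellular glass = L/(kA) = 0.03/(0.043×16.5) = 0.04228 K/W
R_total = 0.04228 K/W
Q = ΔT / R_total = 146 / 0.04228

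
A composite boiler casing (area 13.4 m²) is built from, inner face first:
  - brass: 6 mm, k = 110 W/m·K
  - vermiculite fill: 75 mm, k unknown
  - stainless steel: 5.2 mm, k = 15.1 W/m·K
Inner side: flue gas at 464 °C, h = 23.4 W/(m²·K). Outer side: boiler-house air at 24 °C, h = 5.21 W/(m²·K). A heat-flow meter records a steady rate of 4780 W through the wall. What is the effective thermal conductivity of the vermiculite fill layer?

Thermal resistances in series:
R_inner film = 1/(h_i·A) = 1/(23.4×13.4) = 0.003189 K/W
R_brass = L/(kA) = 0.006/(110×13.4) = 4.071×10^-6 K/W
R_stainless steel = L/(kA) = 0.0052/(15.1×13.4) = 2.57×10^-5 K/W
R_outer film = 1/(h_o·A) = 1/(5.21×13.4) = 0.01432 K/W
Sum of known resistances R_other = 0.01754 K/W
Total R = ΔT/Q = 440/4780 = 0.09205 K/W
R_vermiculite fill = R_total − R_other = 0.07451 K/W
k = L/(R·A) = 0.075/(0.07451×13.4)

k ≈ 0.0751 W/(m·K)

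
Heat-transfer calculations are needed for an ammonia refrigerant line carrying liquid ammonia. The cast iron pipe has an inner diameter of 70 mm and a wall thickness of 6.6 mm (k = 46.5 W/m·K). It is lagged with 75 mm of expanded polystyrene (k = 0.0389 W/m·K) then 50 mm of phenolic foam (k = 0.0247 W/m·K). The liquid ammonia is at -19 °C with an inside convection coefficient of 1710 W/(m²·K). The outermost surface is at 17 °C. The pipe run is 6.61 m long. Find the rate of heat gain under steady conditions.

Radial resistances (cylindrical: R_cond = ln(r_o/r_i)/(2πkL), R_conv = 1/(h·2πrL)):
R_inner film = 1/(h_i·2πr₁L) = 1/(1710×2π×0.035×6.61) = 4.023×10^-4 K/W
R_cast iron pipe wall = ln(41.6/35)/(2π×46.5×6.61) = 8.945×10^-5 K/W
R_expanded polystyrene = ln(116.6/41.6)/(2π×0.0389×6.61) = 0.6379 K/W
R_phenolic foam = ln(166.6/116.6)/(2π×0.0247×6.61) = 0.3479 K/W
R_total = 0.9863 K/W
Q = ΔT/R_total = 36/0.9863

Q ≈ 36.5 W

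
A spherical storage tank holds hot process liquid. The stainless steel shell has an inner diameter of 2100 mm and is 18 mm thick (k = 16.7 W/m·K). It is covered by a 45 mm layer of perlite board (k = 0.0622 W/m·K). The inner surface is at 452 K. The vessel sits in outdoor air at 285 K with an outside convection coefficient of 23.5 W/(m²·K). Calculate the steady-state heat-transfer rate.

Spherical conduction: R = (1/r_in − 1/r_out)/(4πk) per layer; series-sum.
R_stainless steel shell = (1/1.05 − 1/1.068)/(4π×16.7) = 7.649×10^-5 K/W
R_perlite board = (1/1.068 − 1/1.113)/(4π×0.0622) = 0.04843 K/W
R_outer film = 1/(h·4πr_o²) = 1/(23.5×4π×1.113²) = 0.002734 K/W
R_total = 0.05124 K/W
Q = ΔT/R_total = 167/0.05124

Q ≈ 3260 W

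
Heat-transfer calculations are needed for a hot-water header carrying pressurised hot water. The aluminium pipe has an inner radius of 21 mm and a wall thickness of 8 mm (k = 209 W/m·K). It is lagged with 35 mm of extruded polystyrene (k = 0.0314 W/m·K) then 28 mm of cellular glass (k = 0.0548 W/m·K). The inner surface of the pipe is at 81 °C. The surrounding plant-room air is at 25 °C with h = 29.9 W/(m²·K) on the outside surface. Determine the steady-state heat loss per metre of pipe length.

For a radial system each layer contributes R = ln(r_out/r_in)/(2πkL); films add R = 1/(hA).
R_aluminium pipe wall = ln(29/21)/(2π×209×1) = 2.458×10^-4 K/W
R_extruded polystyrene = ln(64/29)/(2π×0.0314×1) = 4.012 K/W
R_cellular glass = ln(92/64)/(2π×0.0548×1) = 1.054 K/W
R_outer film = 1/(h_o·2πr_oL) = 1/(29.9×2π×0.092×1) = 0.05786 K/W
R_total = 5.124 K/W
Q = ΔT/R_total = 56/5.124

q′ ≈ 10.9 W/m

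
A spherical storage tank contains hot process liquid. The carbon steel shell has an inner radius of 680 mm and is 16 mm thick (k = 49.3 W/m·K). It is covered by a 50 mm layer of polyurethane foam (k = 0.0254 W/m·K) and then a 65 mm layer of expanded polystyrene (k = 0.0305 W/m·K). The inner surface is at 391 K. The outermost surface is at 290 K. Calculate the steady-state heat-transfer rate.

For a spherical shell R = (1/r₁ − 1/r₂)/(4πk); film R = 1/(h·4πr²). In series:
R_carbon steel shell = (1/0.68 − 1/0.696)/(4π×49.3) = 5.457×10^-5 K/W
R_polyurethane foam = (1/0.696 − 1/0.746)/(4π×0.0254) = 0.3017 K/W
R_expanded polystyrene = (1/0.746 − 1/0.811)/(4π×0.0305) = 0.2803 K/W
R_total = 0.5821 K/W
Q = ΔT/R_total = 101/0.5821

Q ≈ 174 W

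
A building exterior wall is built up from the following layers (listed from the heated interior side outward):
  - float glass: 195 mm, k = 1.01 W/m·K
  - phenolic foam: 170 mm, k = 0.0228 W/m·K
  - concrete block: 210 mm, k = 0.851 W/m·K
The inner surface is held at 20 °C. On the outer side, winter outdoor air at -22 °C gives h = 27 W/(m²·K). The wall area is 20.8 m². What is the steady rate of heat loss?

Q ≈ 110 W

Series thermal resistances:
R_float glass = L/(kA) = 0.195/(1.01×20.8) = 0.009282 K/W
R_phenolic foam = L/(kA) = 0.17/(0.0228×20.8) = 0.3585 K/W
R_concrete block = L/(kA) = 0.21/(0.851×20.8) = 0.01186 K/W
R_outer film = 1/(h_o·A) = 1/(27×20.8) = 0.001781 K/W
R_total = 0.3814 K/W
Q = ΔT / R_total = 42 / 0.3814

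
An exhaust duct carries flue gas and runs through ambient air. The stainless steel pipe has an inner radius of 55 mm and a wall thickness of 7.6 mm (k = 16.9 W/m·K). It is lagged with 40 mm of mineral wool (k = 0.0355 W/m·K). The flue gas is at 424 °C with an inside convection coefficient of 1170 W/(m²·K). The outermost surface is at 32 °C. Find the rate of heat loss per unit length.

q′ ≈ 177 W/m

Per-layer cylindrical resistances, series-summed:
R_inner film = 1/(h_i·2πr₁L) = 1/(1170×2π×0.055×1) = 0.002473 K/W
R_stainless steel pipe wall = ln(62.6/55)/(2π×16.9×1) = 0.001219 K/W
R_mineral wool = ln(102.6/62.6)/(2π×0.0355×1) = 2.215 K/W
R_total = 2.219 K/W
Q = ΔT/R_total = 392/2.219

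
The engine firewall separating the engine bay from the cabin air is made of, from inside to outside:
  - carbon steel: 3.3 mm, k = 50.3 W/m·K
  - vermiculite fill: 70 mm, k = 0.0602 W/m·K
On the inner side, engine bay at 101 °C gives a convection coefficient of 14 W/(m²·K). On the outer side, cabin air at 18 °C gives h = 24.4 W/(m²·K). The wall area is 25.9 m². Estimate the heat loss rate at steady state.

Q ≈ 1690 W

Using the resistance-network approach (series):
R_inner film = 1/(h_i·A) = 1/(14×25.9) = 0.002758 K/W
R_carbon steel = L/(kA) = 0.0033/(50.3×25.9) = 2.533×10^-6 K/W
R_vermiculite fill = L/(kA) = 0.07/(0.0602×25.9) = 0.0449 K/W
R_outer film = 1/(h_o·A) = 1/(24.4×25.9) = 0.001582 K/W
R_total = 0.04924 K/W
Q = ΔT / R_total = 83 / 0.04924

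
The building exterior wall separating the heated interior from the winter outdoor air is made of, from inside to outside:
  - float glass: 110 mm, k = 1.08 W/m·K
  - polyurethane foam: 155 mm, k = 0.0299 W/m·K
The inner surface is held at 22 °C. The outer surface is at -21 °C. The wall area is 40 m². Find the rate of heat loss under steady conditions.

Q ≈ 325 W

Series thermal resistances:
R_float glass = L/(kA) = 0.11/(1.08×40) = 0.002546 K/W
R_polyurethane foam = L/(kA) = 0.155/(0.0299×40) = 0.1296 K/W
R_total = 0.1321 K/W
Q = ΔT / R_total = 43 / 0.1321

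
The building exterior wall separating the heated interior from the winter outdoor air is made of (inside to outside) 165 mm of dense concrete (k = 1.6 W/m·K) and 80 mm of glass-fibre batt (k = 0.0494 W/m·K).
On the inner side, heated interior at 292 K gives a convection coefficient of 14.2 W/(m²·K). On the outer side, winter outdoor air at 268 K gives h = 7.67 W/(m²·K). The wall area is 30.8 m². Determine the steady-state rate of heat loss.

Q ≈ 384 W

Series thermal resistances:
R_inner film = 1/(h_i·A) = 1/(14.2×30.8) = 0.002286 K/W
R_dense concrete = L/(kA) = 0.165/(1.6×30.8) = 0.003348 K/W
R_glass-fibre batt = L/(kA) = 0.08/(0.0494×30.8) = 0.05258 K/W
R_outer film = 1/(h_o·A) = 1/(7.67×30.8) = 0.004233 K/W
R_total = 0.06245 K/W
Q = ΔT / R_total = 24 / 0.06245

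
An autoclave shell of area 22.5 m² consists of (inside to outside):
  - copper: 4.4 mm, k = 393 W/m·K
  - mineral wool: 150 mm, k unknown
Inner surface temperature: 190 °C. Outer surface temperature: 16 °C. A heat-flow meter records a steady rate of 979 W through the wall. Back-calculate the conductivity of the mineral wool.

k ≈ 0.0375 W/(m·K)

Series thermal resistances:
R_copper = L/(kA) = 0.0044/(393×22.5) = 4.976×10^-7 K/W
Sum of known resistances R_other = 4.976×10^-7 K/W
Total R = ΔT/Q = 174/979 = 0.1777 K/W
R_mineral wool = R_total − R_other = 0.1777 K/W
k = L/(R·A) = 0.15/(0.1777×22.5)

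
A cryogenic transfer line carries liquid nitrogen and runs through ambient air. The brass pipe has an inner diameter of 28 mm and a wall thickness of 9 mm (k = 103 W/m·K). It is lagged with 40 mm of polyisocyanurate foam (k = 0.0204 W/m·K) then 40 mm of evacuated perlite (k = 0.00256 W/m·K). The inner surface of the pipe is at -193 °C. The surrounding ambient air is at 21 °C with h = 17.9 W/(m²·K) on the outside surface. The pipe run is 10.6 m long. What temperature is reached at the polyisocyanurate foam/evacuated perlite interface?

T ≈ -149 °C

Treating each annulus and film as a series resistance:
R_brass pipe wall = ln(23/14)/(2π×103×10.6) = 7.237×10^-5 K/W
R_polyisocyanurate foam = ln(63/23)/(2π×0.0204×10.6) = 0.7416 K/W
R_evacuated perlite = ln(103/63)/(2π×0.00256×10.6) = 2.883 K/W
R_outer film = 1/(h_o·2πr_oL) = 1/(17.9×2π×0.103×10.6) = 0.008144 K/W
R_total = 3.633 K/W
Q = ΔT/R_total = 214/3.633
Q = 58.9 W
T_interface = T_inner + Q·ΣR(inner→interface) = -193 + 58.9×0.7417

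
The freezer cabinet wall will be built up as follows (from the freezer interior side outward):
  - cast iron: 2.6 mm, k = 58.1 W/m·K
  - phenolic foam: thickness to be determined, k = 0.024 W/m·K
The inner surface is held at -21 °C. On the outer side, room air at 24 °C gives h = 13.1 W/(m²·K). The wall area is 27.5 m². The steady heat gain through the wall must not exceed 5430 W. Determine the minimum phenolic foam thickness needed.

L ≈ 3.64 mm

Using the resistance-network approach (series):
R_cast iron = L/(kA) = 0.0026/(58.1×27.5) = 1.627×10^-6 K/W
R_outer film = 1/(h_o·A) = 1/(13.1×27.5) = 0.002776 K/W
Sum of the known resistances R_other = 0.002777 K/W
Required total resistance R_tot = ΔT/Q_allow = 45/5430 = 0.008287 K/W
R_phenolic foam = R_tot − R_other = 0.00551 K/W
L = R·k·A = 0.00551×0.024×27.5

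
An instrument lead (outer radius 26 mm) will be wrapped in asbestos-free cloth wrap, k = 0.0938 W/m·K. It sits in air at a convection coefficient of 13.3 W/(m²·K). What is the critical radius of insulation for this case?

r_cr ≈ 7.05 mm

For a cylinder r_cr = k/h = 0.0938/13.3
r_cr = 7.05 mm; since the bare radius (26 mm) is above r_cr, any added insulation will reduce heat loss.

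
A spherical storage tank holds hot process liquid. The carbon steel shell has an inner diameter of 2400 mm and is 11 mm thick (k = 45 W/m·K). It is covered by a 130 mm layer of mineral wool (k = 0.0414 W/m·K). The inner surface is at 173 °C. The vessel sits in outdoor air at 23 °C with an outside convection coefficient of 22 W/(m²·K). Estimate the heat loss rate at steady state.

Spherical conduction: R = (1/r_in − 1/r_out)/(4πk) per layer; series-sum.
R_carbon steel shell = (1/1.2 − 1/1.211)/(4π×45) = 1.339×10^-5 K/W
R_mineral wool = (1/1.211 − 1/1.341)/(4π×0.0414) = 0.1539 K/W
R_outer film = 1/(h·4πr_o²) = 1/(22×4π×1.341²) = 0.002011 K/W
R_total = 0.1559 K/W
Q = ΔT/R_total = 150/0.1559

Q ≈ 962 W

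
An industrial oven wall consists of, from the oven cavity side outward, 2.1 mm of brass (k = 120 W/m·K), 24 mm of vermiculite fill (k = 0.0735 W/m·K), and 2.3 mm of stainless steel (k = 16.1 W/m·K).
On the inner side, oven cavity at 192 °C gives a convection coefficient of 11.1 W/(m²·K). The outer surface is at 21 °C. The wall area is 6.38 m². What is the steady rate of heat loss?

Series thermal resistances:
R_inner film = 1/(h_i·A) = 1/(11.1×6.38) = 0.01412 K/W
R_brass = L/(kA) = 0.0021/(120×6.38) = 2.743×10^-6 K/W
R_vermiculite fill = L/(kA) = 0.024/(0.0735×6.38) = 0.05118 K/W
R_stainless steel = L/(kA) = 0.0023/(16.1×6.38) = 2.239×10^-5 K/W
R_total = 0.06533 K/W
Q = ΔT / R_total = 171 / 0.06533

Q ≈ 2620 W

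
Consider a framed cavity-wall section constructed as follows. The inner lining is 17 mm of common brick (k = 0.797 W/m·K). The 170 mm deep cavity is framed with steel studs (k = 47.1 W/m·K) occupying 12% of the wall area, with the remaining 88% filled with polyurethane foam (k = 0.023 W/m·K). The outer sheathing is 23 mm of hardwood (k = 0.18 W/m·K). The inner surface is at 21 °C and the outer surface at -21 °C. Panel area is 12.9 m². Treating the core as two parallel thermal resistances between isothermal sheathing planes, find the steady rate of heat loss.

Sheathing layers in series; stud and cavity paths in parallel between them.
R_inner = 0.017/(0.797×12.9) = 0.001653 K/W
R_stud  = 0.17/(47.1×0.12×12.9) = 0.002332 K/W
R_cav   = 0.17/(0.023×0.88×12.9) = 0.6511 K/W
1/R_core = 1/R_stud + 1/R_cav → R_core = 0.002323 K/W
R_outer = 0.023/(0.18×12.9) = 0.009905 K/W
R_total = 0.01388 K/W
Q = ΔT/R_total = 42/0.01388

Q ≈ 3030 W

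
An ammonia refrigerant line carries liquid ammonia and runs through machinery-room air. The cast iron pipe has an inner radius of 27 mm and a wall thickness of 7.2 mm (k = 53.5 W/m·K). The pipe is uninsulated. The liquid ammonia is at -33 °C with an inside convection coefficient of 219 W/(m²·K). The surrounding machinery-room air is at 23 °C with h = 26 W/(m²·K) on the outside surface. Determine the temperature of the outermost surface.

Treating each annulus and film as a series resistance:
R_inner film = 1/(h_i·2πr₁L) = 1/(219×2π×0.027×1) = 0.02692 K/W
R_cast iron pipe wall = ln(34.2/27)/(2π×53.5×1) = 7.032×10^-4 K/W
R_outer film = 1/(h_o·2πr_oL) = 1/(26×2π×0.0342×1) = 0.179 K/W
R_total = 0.2066 K/W
Q = ΔT/R_total = 56/0.2066
Q = 271 W/m
T_interface = T_inner + Q·ΣR(inner→interface) = -33 + 271×0.02762

T ≈ -25.5 °C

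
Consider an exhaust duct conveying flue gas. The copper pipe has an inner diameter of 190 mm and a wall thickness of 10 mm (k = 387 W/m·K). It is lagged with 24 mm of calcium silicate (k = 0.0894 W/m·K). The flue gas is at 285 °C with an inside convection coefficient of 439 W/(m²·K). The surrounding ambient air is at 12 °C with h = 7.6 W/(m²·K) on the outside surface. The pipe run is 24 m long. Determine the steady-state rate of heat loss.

Q ≈ 12300 W

Cylindrical conduction, so R = ln(r₂/r₁)/(2πkL) per layer, in series:
R_inner film = 1/(h_i·2πr₁L) = 1/(439×2π×0.095×24) = 1.59×10^-4 K/W
R_copper pipe wall = ln(105/95)/(2π×387×24) = 1.715×10^-6 K/W
R_calcium silicate = ln(129/105)/(2π×0.0894×24) = 0.01527 K/W
R_outer film = 1/(h_o·2πr_oL) = 1/(7.6×2π×0.129×24) = 0.006764 K/W
R_total = 0.02219 K/W
Q = ΔT/R_total = 273/0.02219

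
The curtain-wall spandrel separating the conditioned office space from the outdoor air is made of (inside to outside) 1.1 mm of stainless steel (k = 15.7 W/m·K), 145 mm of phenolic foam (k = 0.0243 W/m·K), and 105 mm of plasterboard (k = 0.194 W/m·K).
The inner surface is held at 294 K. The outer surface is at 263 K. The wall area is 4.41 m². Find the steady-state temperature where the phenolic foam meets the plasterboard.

T ≈ 266 K

Thermal resistances in series:
R_stainless steel = L/(kA) = 0.0011/(15.7×4.41) = 1.589×10^-5 K/W
R_phenolic foam = L/(kA) = 0.145/(0.0243×4.41) = 1.353 K/W
R_plasterboard = L/(kA) = 0.105/(0.194×4.41) = 0.1227 K/W
R_total = 1.476 K/W;  Q = ΔT/R_total = 31/1.476 = 21.01 W
T_interface = T_inner − Q·ΣR(inner→interface) = 294 − 21×1.353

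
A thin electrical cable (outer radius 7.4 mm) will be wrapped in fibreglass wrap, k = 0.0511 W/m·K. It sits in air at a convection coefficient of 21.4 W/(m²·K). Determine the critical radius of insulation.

r_cr ≈ 2.39 mm

For a cylinder r_cr = k/h = 0.0511/21.4
r_cr = 2.39 mm; since the bare radius (7.4 mm) is above r_cr, any added insulation will reduce heat loss.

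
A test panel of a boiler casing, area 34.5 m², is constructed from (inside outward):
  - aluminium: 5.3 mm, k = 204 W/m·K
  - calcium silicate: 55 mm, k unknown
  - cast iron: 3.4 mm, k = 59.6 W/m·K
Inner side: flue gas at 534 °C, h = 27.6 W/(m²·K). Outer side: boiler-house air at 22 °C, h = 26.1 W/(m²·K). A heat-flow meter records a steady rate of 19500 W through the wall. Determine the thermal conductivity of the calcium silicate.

k ≈ 0.0662 W/(m·K)

Using the resistance-network approach (series):
R_inner film = 1/(h_i·A) = 1/(27.6×34.5) = 0.00105 K/W
R_aluminium = L/(kA) = 0.0053/(204×34.5) = 7.531×10^-7 K/W
R_cast iron = L/(kA) = 0.0034/(59.6×34.5) = 1.654×10^-6 K/W
R_outer film = 1/(h_o·A) = 1/(26.1×34.5) = 0.001111 K/W
Sum of known resistances R_other = 0.002163 K/W
Total R = ΔT/Q = 512/19500 = 0.02626 K/W
R_calcium silicate = R_total − R_other = 0.02409 K/W
k = L/(R·A) = 0.055/(0.02409×34.5)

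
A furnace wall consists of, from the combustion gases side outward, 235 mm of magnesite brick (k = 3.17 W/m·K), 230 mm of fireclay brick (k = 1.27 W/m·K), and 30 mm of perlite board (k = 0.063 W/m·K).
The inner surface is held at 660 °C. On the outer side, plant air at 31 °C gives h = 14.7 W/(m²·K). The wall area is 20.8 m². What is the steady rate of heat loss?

Q ≈ 16400 W

Treating each layer as a thermal resistance in series:
R_magnesite brick = L/(kA) = 0.235/(3.17×20.8) = 0.003564 K/W
R_fireclay brick = L/(kA) = 0.23/(1.27×20.8) = 0.008707 K/W
R_perlite board = L/(kA) = 0.03/(0.063×20.8) = 0.02289 K/W
R_outer film = 1/(h_o·A) = 1/(14.7×20.8) = 0.003271 K/W
R_total = 0.03844 K/W
Q = ΔT / R_total = 629 / 0.03844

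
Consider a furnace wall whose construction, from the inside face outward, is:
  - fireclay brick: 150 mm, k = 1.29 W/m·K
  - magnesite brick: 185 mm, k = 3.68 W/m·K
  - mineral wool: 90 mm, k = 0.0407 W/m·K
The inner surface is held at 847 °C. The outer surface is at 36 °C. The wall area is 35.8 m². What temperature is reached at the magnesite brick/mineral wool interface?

Series thermal resistances:
R_fireclay brick = L/(kA) = 0.15/(1.29×35.8) = 0.003248 K/W
R_magnesite brick = L/(kA) = 0.185/(3.68×35.8) = 0.001404 K/W
R_mineral wool = L/(kA) = 0.09/(0.0407×35.8) = 0.06177 K/W
R_total = 0.06642 K/W;  Q = ΔT/R_total = 811/0.06642 = 12210 W
T_interface = T_inner − Q·ΣR(inner→interface) = 847 − 12200×0.004652

T ≈ 790 °C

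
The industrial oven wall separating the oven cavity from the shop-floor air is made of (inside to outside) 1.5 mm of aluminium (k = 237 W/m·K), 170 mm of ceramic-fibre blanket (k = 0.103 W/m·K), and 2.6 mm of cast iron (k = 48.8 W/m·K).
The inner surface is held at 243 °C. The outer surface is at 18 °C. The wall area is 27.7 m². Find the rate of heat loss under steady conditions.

Q ≈ 3780 W

Model the wall as resistances in series:
R_aluminium = L/(kA) = 0.0015/(237×27.7) = 2.285×10^-7 K/W
R_ceramic-fibre blanket = L/(kA) = 0.17/(0.103×27.7) = 0.05958 K/W
R_cast iron = L/(kA) = 0.0026/(48.8×27.7) = 1.923×10^-6 K/W
R_total = 0.05959 K/W
Q = ΔT / R_total = 225 / 0.05959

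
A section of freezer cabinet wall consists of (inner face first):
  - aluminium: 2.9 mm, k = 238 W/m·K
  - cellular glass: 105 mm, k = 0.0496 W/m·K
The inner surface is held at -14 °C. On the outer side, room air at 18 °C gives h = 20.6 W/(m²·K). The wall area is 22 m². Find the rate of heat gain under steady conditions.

Q ≈ 325 W

Series thermal resistances:
R_aluminium = L/(kA) = 0.0029/(238×22) = 5.539×10^-7 K/W
R_cellular glass = L/(kA) = 0.105/(0.0496×22) = 0.09622 K/W
R_outer film = 1/(h_o·A) = 1/(20.6×22) = 0.002207 K/W
R_total = 0.09843 K/W
Q = ΔT / R_total = 32 / 0.09843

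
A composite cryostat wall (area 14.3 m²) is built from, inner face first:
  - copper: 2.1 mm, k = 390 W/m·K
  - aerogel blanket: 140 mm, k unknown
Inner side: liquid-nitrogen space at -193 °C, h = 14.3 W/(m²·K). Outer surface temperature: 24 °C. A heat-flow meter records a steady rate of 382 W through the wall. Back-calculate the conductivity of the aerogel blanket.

Using the resistance-network approach (series):
R_inner film = 1/(h_i·A) = 1/(14.3×14.3) = 0.00489 K/W
R_copper = L/(kA) = 0.0021/(390×14.3) = 3.765×10^-7 K/W
Sum of known resistances R_other = 0.004891 K/W
Total R = ΔT/Q = 217/382 = 0.5681 K/W
R_aerogel blanket = R_total − R_other = 0.5632 K/W
k = L/(R·A) = 0.14/(0.5632×14.3)

k ≈ 0.0174 W/(m·K)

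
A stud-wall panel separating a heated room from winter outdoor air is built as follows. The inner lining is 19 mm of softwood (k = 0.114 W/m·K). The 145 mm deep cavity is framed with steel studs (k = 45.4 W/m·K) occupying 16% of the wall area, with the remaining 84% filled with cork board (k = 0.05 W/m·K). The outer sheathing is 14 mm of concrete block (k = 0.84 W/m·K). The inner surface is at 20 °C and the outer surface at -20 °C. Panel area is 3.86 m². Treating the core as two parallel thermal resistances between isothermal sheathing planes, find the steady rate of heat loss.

Sheathing layers in series; stud and cavity paths in parallel between them.
R_inner = 0.019/(0.114×3.86) = 0.04318 K/W
R_stud  = 0.145/(45.4×0.16×3.86) = 0.005171 K/W
R_cav   = 0.145/(0.05×0.84×3.86) = 0.8944 K/W
1/R_core = 1/R_stud + 1/R_cav → R_core = 0.005142 K/W
R_outer = 0.014/(0.84×3.86) = 0.004318 K/W
R_total = 0.05264 K/W
Q = ΔT/R_total = 40/0.05264

Q ≈ 760 W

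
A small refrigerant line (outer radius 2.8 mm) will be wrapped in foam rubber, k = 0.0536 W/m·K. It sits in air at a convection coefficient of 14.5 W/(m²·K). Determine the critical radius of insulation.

r_cr ≈ 3.7 mm

For a cylinder r_cr = k/h = 0.0536/14.5
r_cr = 3.7 mm; since the bare radius (2.8 mm) is below r_cr, adding a thin layer of insulation will *increase* heat loss.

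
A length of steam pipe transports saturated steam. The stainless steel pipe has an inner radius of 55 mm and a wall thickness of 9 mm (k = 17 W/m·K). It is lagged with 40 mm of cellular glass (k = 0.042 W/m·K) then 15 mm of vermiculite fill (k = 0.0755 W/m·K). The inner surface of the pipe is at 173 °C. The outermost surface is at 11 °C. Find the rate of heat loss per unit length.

Per-layer cylindrical resistances, series-summed:
R_stainless steel pipe wall = ln(64/55)/(2π×17×1) = 0.001419 K/W
R_cellular glass = ln(104/64)/(2π×0.042×1) = 1.84 K/W
R_vermiculite fill = ln(119/104)/(2π×0.0755×1) = 0.284 K/W
R_total = 2.125 K/W
Q = ΔT/R_total = 162/2.125

q′ ≈ 76.2 W/m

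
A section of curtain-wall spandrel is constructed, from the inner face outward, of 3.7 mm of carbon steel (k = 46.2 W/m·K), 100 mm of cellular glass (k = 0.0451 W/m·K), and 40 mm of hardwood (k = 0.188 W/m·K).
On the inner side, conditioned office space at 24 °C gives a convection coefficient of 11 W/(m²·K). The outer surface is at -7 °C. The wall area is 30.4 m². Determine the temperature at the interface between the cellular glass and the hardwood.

Using the resistance-network approach (series):
R_inner film = 1/(h_i·A) = 1/(11×30.4) = 0.00299 K/W
R_carbon steel = L/(kA) = 0.0037/(46.2×30.4) = 2.634×10^-6 K/W
R_cellular glass = L/(kA) = 0.1/(0.0451×30.4) = 0.07294 K/W
R_hardwood = L/(kA) = 0.04/(0.188×30.4) = 0.006999 K/W
R_total = 0.08293 K/W;  Q = ΔT/R_total = 31/0.08293 = 373.8 W
T_interface = T_inner − Q·ΣR(inner→interface) = 24 − 374×0.07593

T ≈ -4.38 °C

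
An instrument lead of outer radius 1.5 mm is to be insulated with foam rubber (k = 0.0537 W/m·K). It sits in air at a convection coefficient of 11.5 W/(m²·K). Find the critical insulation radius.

r_cr ≈ 4.67 mm

For a cylinder r_cr = k/h = 0.0537/11.5
r_cr = 4.67 mm; since the bare radius (1.5 mm) is below r_cr, adding a thin layer of insulation will *increase* heat loss.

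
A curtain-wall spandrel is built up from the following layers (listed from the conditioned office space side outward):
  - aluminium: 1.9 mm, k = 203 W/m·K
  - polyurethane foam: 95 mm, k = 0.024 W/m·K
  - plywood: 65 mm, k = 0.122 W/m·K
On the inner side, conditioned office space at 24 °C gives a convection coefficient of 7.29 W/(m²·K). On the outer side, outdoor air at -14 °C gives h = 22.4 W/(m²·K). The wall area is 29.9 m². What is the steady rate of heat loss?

Q ≈ 243 W

Using the resistance-network approach (series):
R_inner film = 1/(h_i·A) = 1/(7.29×29.9) = 0.004588 K/W
R_aluminium = L/(kA) = 0.0019/(203×29.9) = 3.13×10^-7 K/W
R_polyurethane foam = L/(kA) = 0.095/(0.024×29.9) = 0.1324 K/W
R_plywood = L/(kA) = 0.065/(0.122×29.9) = 0.01782 K/W
R_outer film = 1/(h_o·A) = 1/(22.4×29.9) = 0.001493 K/W
R_total = 0.1563 K/W
Q = ΔT / R_total = 38 / 0.1563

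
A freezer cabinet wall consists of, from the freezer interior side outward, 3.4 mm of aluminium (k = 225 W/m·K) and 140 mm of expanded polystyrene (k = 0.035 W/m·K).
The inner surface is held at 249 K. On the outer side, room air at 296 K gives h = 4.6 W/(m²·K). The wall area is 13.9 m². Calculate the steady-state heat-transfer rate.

Using the resistance-network approach (series):
R_aluminium = L/(kA) = 0.0034/(225×13.9) = 1.087×10^-6 K/W
R_expanded polystyrene = L/(kA) = 0.14/(0.035×13.9) = 0.2878 K/W
R_outer film = 1/(h_o·A) = 1/(4.6×13.9) = 0.01564 K/W
R_total = 0.3034 K/W
Q = ΔT / R_total = 47 / 0.3034

Q ≈ 155 W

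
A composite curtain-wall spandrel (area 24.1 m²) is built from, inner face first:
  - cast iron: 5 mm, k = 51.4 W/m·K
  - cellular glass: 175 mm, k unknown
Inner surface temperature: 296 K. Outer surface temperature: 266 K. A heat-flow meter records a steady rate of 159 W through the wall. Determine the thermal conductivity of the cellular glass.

Treating each layer as a thermal resistance in series:
R_cast iron = L/(kA) = 0.005/(51.4×24.1) = 4.036×10^-6 K/W
Sum of known resistances R_other = 4.036×10^-6 K/W
Total R = ΔT/Q = 30/159 = 0.1887 K/W
R_cellular glass = R_total − R_other = 0.1887 K/W
k = L/(R·A) = 0.175/(0.1887×24.1)

k ≈ 0.0385 W/(m·K)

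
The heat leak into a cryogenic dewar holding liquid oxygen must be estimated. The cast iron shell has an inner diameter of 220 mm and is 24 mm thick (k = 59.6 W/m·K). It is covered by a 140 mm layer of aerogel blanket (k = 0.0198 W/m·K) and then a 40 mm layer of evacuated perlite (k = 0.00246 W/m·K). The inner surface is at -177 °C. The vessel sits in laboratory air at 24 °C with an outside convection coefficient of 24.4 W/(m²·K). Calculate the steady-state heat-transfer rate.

For a spherical shell R = (1/r₁ − 1/r₂)/(4πk); film R = 1/(h·4πr²). In series:
R_cast iron shell = (1/0.11 − 1/0.134)/(4π×59.6) = 0.002174 K/W
R_aerogel blanket = (1/0.134 − 1/0.274)/(4π×0.0198) = 15.32 K/W
R_evacuated perlite = (1/0.274 − 1/0.314)/(4π×0.00246) = 15.04 K/W
R_outer film = 1/(h·4πr_o²) = 1/(24.4×4π×0.314²) = 0.03308 K/W
R_total = 30.4 K/W
Q = ΔT/R_total = 201/30.4

Q ≈ 6.61 W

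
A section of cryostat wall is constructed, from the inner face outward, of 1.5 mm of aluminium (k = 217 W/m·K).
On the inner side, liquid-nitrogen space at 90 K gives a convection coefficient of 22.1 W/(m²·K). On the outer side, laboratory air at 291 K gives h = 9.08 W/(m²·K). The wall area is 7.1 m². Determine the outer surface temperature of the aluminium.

Series thermal resistances:
R_inner film = 1/(h_i·A) = 1/(22.1×7.1) = 0.006373 K/W
R_aluminium = L/(kA) = 0.0015/(217×7.1) = 9.736×10^-7 K/W
R_outer film = 1/(h_o·A) = 1/(9.08×7.1) = 0.01551 K/W
R_total = 0.02189 K/W;  Q = ΔT/R_total = 201/0.02189 = 9184 W
T_interface = T_inner + Q·ΣR(inner→interface) = 90 + 9180×0.006374

T ≈ 149 K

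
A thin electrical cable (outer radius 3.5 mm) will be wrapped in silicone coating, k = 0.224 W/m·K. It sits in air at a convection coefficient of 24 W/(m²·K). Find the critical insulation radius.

r_cr ≈ 9.33 mm

For a cylinder r_cr = k/h = 0.224/24
r_cr = 9.33 mm; since the bare radius (3.5 mm) is below r_cr, adding a thin layer of insulation will *increase* heat loss.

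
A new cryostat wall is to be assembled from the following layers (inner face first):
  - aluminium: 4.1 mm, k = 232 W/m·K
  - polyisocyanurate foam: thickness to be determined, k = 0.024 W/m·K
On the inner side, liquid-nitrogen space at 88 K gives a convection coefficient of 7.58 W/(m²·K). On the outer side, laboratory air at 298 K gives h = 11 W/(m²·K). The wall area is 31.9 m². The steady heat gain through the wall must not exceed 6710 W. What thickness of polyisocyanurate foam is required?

Using the resistance-network approach (series):
R_inner film = 1/(h_i·A) = 1/(7.58×31.9) = 0.004136 K/W
R_aluminium = L/(kA) = 0.0041/(232×31.9) = 5.54×10^-7 K/W
R_outer film = 1/(h_o·A) = 1/(11×31.9) = 0.00285 K/W
Sum of the known resistances R_other = 0.006986 K/W
Required total resistance R_tot = ΔT/Q_allow = 210/6710 = 0.0313 K/W
R_polyisocyanurate foam = R_tot − R_other = 0.02431 K/W
L = R·k·A = 0.02431×0.024×31.9

L ≈ 18.6 mm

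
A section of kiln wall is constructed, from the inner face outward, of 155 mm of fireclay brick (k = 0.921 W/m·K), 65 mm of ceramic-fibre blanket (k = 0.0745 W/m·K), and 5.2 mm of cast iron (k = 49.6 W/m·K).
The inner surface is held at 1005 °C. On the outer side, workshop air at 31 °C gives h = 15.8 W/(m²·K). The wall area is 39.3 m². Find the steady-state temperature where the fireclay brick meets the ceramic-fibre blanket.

T ≈ 857 °C

Using the resistance-network approach (series):
R_fireclay brick = L/(kA) = 0.155/(0.921×39.3) = 0.004282 K/W
R_ceramic-fibre blanket = L/(kA) = 0.065/(0.0745×39.3) = 0.0222 K/W
R_cast iron = L/(kA) = 0.0052/(49.6×39.3) = 2.668×10^-6 K/W
R_outer film = 1/(h_o·A) = 1/(15.8×39.3) = 0.00161 K/W
R_total = 0.0281 K/W;  Q = ΔT/R_total = 974/0.0281 = 34670 W
T_interface = T_inner − Q·ΣR(inner→interface) = 1005 − 34700×0.004282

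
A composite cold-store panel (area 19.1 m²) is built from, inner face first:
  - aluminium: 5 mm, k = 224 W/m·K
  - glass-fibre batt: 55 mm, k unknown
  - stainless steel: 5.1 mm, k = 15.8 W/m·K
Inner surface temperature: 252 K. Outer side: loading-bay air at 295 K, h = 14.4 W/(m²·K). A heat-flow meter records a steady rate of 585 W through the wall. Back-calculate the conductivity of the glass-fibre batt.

Using the resistance-network approach (series):
R_aluminium = L/(kA) = 0.005/(224×19.1) = 1.169×10^-6 K/W
R_stainless steel = L/(kA) = 0.0051/(15.8×19.1) = 1.69×10^-5 K/W
R_outer film = 1/(h_o·A) = 1/(14.4×19.1) = 0.003636 K/W
Sum of known resistances R_other = 0.003654 K/W
Total R = ΔT/Q = 43/585 = 0.0735 K/W
R_glass-fibre batt = R_total − R_other = 0.06985 K/W
k = L/(R·A) = 0.055/(0.06985×19.1)

k ≈ 0.0412 W/(m·K)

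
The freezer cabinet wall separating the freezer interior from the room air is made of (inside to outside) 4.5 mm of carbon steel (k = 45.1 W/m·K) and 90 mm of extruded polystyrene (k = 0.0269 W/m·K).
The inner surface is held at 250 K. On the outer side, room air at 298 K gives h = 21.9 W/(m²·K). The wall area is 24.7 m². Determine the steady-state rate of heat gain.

Q ≈ 350 W

Using the resistance-network approach (series):
R_carbon steel = L/(kA) = 0.0045/(45.1×24.7) = 4.04×10^-6 K/W
R_extruded polystyrene = L/(kA) = 0.09/(0.0269×24.7) = 0.1355 K/W
R_outer film = 1/(h_o·A) = 1/(21.9×24.7) = 0.001849 K/W
R_total = 0.1373 K/W
Q = ΔT / R_total = 48 / 0.1373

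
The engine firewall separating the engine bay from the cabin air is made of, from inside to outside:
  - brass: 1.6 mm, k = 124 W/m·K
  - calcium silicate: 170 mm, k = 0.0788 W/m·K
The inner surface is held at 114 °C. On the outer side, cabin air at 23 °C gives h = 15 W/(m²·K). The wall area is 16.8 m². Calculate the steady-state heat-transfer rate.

Q ≈ 687 W

Using the resistance-network approach (series):
R_brass = L/(kA) = 0.0016/(124×16.8) = 7.68×10^-7 K/W
R_calcium silicate = L/(kA) = 0.17/(0.0788×16.8) = 0.1284 K/W
R_outer film = 1/(h_o·A) = 1/(15×16.8) = 0.003968 K/W
R_total = 0.1324 K/W
Q = ΔT / R_total = 91 / 0.1324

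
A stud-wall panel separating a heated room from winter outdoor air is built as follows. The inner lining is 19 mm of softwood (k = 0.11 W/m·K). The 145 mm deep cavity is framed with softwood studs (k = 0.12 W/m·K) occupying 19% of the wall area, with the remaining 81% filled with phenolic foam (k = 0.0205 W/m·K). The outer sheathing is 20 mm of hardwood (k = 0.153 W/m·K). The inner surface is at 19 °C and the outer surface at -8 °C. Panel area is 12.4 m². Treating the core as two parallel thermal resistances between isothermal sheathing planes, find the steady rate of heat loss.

Q ≈ 84.1 W

Sheathing layers in series; stud and cavity paths in parallel between them.
R_inner = 0.019/(0.11×12.4) = 0.01393 K/W
R_stud  = 0.145/(0.12×0.19×12.4) = 0.5129 K/W
R_cav   = 0.145/(0.0205×0.81×12.4) = 0.7042 K/W
1/R_core = 1/R_stud + 1/R_cav → R_core = 0.2968 K/W
R_outer = 0.02/(0.153×12.4) = 0.01054 K/W
R_total = 0.3212 K/W
Q = ΔT/R_total = 27/0.3212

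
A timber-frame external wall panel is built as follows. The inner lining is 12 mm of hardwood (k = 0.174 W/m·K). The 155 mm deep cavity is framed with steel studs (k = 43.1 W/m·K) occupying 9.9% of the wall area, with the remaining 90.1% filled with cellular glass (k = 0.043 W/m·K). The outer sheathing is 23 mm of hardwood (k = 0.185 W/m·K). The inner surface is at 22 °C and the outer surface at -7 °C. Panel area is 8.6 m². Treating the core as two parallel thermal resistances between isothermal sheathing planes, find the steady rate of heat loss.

Q ≈ 1090 W

Sheathing layers in series; stud and cavity paths in parallel between them.
R_inner = 0.012/(0.174×8.6) = 0.008019 K/W
R_stud  = 0.155/(43.1×0.099×8.6) = 0.004224 K/W
R_cav   = 0.155/(0.043×0.901×8.6) = 0.4652 K/W
1/R_core = 1/R_stud + 1/R_cav → R_core = 0.004186 K/W
R_outer = 0.023/(0.185×8.6) = 0.01446 K/W
R_total = 0.02666 K/W
Q = ΔT/R_total = 29/0.02666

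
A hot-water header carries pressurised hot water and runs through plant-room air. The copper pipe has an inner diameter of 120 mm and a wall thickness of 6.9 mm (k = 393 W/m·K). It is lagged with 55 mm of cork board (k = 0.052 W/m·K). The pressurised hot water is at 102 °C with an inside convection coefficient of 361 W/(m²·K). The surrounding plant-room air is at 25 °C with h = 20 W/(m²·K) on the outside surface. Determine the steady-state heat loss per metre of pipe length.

q′ ≈ 40.3 W/m

Treating each annulus and film as a series resistance:
R_inner film = 1/(h_i·2πr₁L) = 1/(361×2π×0.06×1) = 0.007348 K/W
R_copper pipe wall = ln(66.9/60)/(2π×393×1) = 4.408×10^-5 K/W
R_cork board = ln(121.9/66.9)/(2π×0.052×1) = 1.836 K/W
R_outer film = 1/(h_o·2πr_oL) = 1/(20×2π×0.1219×1) = 0.06528 K/W
R_total = 1.909 K/W
Q = ΔT/R_total = 77/1.909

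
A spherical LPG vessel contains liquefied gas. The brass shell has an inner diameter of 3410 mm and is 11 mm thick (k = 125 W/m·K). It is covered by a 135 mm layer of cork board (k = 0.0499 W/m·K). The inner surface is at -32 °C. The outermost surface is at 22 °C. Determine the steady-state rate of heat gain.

Q ≈ 797 W

For a spherical shell R = (1/r₁ − 1/r₂)/(4πk); film R = 1/(h·4πr²). In series:
R_brass shell = (1/1.705 − 1/1.716)/(4π×125) = 2.393×10^-6 K/W
R_cork board = (1/1.716 − 1/1.851)/(4π×0.0499) = 0.06778 K/W
R_total = 0.06778 K/W
Q = ΔT/R_total = 54/0.06778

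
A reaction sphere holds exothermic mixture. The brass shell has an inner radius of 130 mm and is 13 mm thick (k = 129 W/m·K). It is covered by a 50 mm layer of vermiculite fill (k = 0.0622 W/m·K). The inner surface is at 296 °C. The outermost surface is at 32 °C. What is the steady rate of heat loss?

Each spherical layer contributes R = (1/r_i − 1/r_o)/(4πk):
R_brass shell = (1/0.13 − 1/0.143)/(4π×129) = 4.314×10^-4 K/W
R_vermiculite fill = (1/0.143 − 1/0.193)/(4π×0.0622) = 2.318 K/W
R_total = 2.318 K/W
Q = ΔT/R_total = 264/2.318

Q ≈ 114 W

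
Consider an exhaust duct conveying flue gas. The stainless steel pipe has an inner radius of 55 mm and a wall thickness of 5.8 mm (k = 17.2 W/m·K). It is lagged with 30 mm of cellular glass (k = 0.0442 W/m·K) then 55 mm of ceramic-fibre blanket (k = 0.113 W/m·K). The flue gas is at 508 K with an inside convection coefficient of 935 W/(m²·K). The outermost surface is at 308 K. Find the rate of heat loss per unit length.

Radial resistances (cylindrical: R_cond = ln(r_o/r_i)/(2πkL), R_conv = 1/(h·2πrL)):
R_inner film = 1/(h_i·2πr₁L) = 1/(935×2π×0.055×1) = 0.003095 K/W
R_stainless steel pipe wall = ln(60.8/55)/(2π×17.2×1) = 9.277×10^-4 K/W
R_cellular glass = ln(90.8/60.8)/(2π×0.0442×1) = 1.444 K/W
R_ceramic-fibre blanket = ln(145.8/90.8)/(2π×0.113×1) = 0.667 K/W
R_total = 2.115 K/W
Q = ΔT/R_total = 200/2.115

q′ ≈ 94.6 W/m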